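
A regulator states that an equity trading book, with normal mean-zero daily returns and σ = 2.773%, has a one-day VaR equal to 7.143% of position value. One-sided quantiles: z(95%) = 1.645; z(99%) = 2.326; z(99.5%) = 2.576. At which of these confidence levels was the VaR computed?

99.5%

Implied z = VaR/σ = 7.143 / 2.773 = 2.576.
This matches z(99.5%) = 2.576.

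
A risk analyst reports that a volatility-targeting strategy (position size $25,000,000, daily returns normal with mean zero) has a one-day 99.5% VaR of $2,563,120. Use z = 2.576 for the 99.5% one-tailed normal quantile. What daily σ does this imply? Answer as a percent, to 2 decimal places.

3.98%

VaR as a fraction: $2,563,120 / $25,000,000 = 10.252%.
σ = VaR / z = 10.252% / 2.576 = 3.980%.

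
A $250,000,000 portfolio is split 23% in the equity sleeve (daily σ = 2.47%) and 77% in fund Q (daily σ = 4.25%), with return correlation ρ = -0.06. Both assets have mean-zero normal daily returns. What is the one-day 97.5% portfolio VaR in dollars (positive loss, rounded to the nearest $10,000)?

$16,110,000

σ_p² = 0.23²·2.47² + 0.77²·4.25² + 2·-0.06·0.23·0.77·2.47·4.25 = 10.8089 (%²).
σ_p = √10.8089 = 3.288%.
At 97.5%, z = 1.960.
VaR = 1.960 × 3.288% = 6.444%; on $250,000,000 that is $16,110,000.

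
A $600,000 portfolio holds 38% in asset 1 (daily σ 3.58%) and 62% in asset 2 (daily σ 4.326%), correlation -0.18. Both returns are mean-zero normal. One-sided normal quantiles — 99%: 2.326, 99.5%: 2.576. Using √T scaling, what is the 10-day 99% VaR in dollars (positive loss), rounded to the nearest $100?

σ_p = √(0.38²·3.58² + 0.62²·4.326² + 2·-0.18·0.38·0.62·3.58·4.326) = 2.780%.
σ_{10d} = 2.780% × √10 = 8.791%.
VaR = 2.326 × 8.791% = 20.448%; on $600,000 that is $122,688.

$122,700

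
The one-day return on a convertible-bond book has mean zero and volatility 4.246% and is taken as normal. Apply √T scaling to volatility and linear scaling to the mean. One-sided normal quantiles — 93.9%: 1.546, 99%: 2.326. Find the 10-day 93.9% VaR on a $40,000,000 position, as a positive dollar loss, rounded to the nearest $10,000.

$8,300,000

σ_{10d} = 4.246% × √10 = 13.427%.
VaR = 1.546 × 13.427% = 20.758%.
On $40,000,000: 0.20758 × $40,000,000 = $8,303,200.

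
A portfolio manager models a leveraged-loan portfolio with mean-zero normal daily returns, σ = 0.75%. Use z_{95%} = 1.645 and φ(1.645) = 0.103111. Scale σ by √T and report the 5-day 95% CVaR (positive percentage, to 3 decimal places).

σ_{5d} = 0.75% × √5 = 1.677%.
ES multiplier = φ(z)/(1−α) = 0.103111/0.05 = 2.062.
ES = 1.677% × 2.062 = 3.458%.

3.458%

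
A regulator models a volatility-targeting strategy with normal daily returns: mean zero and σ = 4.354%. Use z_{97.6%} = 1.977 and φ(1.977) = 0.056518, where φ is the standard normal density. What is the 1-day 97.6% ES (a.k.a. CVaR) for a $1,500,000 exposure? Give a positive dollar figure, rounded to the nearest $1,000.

$154,000

Tail multiplier: φ(z)/(1−α) = 0.056518 / 0.024 = 2.355.
ES = 4.354% × 2.355 = 10.254%.
On $1,500,000: 0.10254 × $1,500,000 = $153,810.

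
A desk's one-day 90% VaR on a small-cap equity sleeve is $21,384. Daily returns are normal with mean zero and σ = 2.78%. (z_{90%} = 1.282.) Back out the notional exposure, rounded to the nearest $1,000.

VaR as a fraction of value: z·σ = 1.282 × 2.78% = 3.56396%.
Position = $21,384 / 0.0356396 = $600,007.

$600,000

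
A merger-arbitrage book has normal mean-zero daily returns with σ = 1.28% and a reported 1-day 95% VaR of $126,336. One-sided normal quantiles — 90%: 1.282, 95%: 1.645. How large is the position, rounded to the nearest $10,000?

VaR as a fraction of value: z·σ = 1.645 × 1.28% = 2.1056%.
Position = $126,336 / 0.021056 = $6,000,000.

$6,000,000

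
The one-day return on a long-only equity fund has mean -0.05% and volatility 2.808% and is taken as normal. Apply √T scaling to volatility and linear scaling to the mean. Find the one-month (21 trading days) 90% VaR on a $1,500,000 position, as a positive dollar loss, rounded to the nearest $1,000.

At 90%, z = 1.282.
σ_{21d} = 2.808% × √21 = 12.868%; μ_{21d} = 21 × -0.05% = -1.050%.
VaR = −(-1.050%) + 1.282 × 12.868% = 17.547%.
On $1,500,000: 0.17547 × $1,500,000 = $263,205.

$263,000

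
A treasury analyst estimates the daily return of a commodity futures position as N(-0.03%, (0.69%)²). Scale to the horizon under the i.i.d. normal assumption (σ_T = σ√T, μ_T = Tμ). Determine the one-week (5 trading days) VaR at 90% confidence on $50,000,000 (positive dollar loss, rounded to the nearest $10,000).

$1,060,000

At 90%, z = 1.282.
σ_{5d} = 0.69% × √5 = 1.543%; μ_{5d} = 5 × -0.03% = -0.150%.
VaR = −(-0.150%) + 1.282 × 1.543% = 2.128%.
On $50,000,000: 0.02128 × $50,000,000 = $1,064,000.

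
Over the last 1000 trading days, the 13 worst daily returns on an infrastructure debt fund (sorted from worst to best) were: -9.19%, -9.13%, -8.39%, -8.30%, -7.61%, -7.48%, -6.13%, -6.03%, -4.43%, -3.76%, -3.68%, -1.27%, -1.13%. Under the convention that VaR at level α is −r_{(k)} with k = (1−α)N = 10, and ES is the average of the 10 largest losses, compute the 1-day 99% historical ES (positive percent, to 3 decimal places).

7.045%

The 10 worst returns sum to -70.45%.
ES = −(-70.45%) / 10 = 7.045%.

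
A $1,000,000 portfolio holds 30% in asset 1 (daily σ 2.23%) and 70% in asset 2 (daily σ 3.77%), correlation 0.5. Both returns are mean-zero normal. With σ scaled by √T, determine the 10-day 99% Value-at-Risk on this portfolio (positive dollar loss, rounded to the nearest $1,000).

σ_p = √(0.3²·2.23² + 0.7²·3.77² + 2·0.5·0.3·0.7·2.23·3.77) = 3.029%.
σ_{10d} = 3.029% × √10 = 9.579%.
z(99%) = 2.326.
VaR = 2.326 × 9.579% = 22.281%; on $1,000,000 that is $222,810.

$223,000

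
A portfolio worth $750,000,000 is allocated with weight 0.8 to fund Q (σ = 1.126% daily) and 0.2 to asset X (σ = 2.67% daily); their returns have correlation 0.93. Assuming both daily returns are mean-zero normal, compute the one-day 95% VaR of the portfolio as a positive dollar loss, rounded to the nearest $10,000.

$17,410,000

σ_p² = 0.8²·1.126² + 0.2²·2.67² + 2·0.93·0.8·0.2·1.126·2.67 = 1.9913 (%²).
σ_p = √1.9913 = 1.411%.
At 95%, z = 1.645.
VaR = 1.645 × 1.411% = 2.321%; on $750,000,000 that is $17,407,500.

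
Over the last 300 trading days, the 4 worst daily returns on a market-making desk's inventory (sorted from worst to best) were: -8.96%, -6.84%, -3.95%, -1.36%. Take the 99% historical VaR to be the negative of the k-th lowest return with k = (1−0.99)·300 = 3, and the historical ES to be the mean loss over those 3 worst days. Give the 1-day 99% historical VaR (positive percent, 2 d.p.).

k = 3; the 3rd lowest return is -3.95%, so VaR = 3.95%.

3.95%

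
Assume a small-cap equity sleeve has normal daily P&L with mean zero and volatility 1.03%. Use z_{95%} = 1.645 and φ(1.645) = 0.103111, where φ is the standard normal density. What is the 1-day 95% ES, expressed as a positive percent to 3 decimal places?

2.124%

Tail multiplier: φ(z)/(1−α) = 0.103111 / 0.05 = 2.062.
ES = 1.03% × 2.062 = 2.124%.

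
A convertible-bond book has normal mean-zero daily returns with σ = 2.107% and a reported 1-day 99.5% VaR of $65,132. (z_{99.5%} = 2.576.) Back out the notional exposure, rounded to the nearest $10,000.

$1,200,000

VaR as a fraction of value: z·σ = 2.576 × 2.107% = 5.42763%.
Position = $65,132 / 0.0542763 = $1,200,008.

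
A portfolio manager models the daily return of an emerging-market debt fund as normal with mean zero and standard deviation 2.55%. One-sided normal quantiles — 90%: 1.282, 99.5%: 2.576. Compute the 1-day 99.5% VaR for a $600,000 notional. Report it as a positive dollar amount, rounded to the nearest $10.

VaR = z·σ = 2.576 × 2.55% = 6.569%.
On $600,000: 0.06569 × $600,000 = $39,414.

$39,410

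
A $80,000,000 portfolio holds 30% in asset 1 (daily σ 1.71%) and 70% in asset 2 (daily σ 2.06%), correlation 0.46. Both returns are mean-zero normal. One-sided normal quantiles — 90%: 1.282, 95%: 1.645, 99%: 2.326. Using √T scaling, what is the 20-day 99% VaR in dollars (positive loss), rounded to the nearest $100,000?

σ_p = √(0.3²·1.71² + 0.7²·2.06² + 2·0.46·0.3·0.7·1.71·2.06) = 1.739%.
σ_{20d} = 1.739% × √20 = 7.777%.
VaR = 2.326 × 7.777% = 18.089%; on $80,000,000 that is $14,471,200.

$14,500,000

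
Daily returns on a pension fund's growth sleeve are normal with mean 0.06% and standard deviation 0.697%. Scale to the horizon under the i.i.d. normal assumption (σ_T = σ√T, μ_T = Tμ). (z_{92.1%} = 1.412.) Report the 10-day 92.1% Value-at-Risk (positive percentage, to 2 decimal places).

σ_{10d} = 0.697% × √10 = 2.204%; μ_{10d} = 10 × 0.06% = 0.600%.
VaR = −(0.600%) + 1.412 × 2.204% = 2.512%.

2.51%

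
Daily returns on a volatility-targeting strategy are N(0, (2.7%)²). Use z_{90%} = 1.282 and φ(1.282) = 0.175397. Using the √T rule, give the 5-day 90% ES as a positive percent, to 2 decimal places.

10.59%

σ_{5d} = 2.7% × √5 = 6.037%.
ES multiplier = φ(z)/(1−α) = 0.175397/0.1 = 1.754.
ES = 6.037% × 1.754 = 10.589%.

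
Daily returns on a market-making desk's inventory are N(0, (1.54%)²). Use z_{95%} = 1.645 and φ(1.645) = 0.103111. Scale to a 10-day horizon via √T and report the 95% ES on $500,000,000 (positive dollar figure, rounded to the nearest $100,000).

$50,200,000

σ_{10d} = 1.54% × √10 = 4.870%.
ES multiplier = φ(z)/(1−α) = 0.103111/0.05 = 2.062.
ES = 4.870% × 2.062 = 10.042%; on $500,000,000: $50,210,000.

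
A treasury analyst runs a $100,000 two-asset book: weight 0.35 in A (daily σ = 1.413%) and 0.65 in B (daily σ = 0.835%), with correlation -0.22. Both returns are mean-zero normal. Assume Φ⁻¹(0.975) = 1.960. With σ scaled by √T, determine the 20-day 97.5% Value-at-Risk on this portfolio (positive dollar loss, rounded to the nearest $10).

σ_p = √(0.35²·1.413² + 0.65²·0.835² + 2·-0.22·0.35·0.65·1.413·0.835) = 0.649%.
σ_{20d} = 0.649% × √20 = 2.902%.
VaR = 1.960 × 2.902% = 5.688%; on $100,000 that is $5,688.

$5,690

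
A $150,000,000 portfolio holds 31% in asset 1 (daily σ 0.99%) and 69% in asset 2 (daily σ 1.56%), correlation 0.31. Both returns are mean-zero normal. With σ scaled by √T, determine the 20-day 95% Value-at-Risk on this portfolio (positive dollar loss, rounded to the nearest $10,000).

$13,320,000

σ_p = √(0.31²·0.99² + 0.69²·1.56² + 2·0.31·0.31·0.69·0.99·1.56) = 1.207%.
σ_{20d} = 1.207% × √20 = 5.398%.
z(95%) = 1.645.
VaR = 1.645 × 5.398% = 8.880%; on $150,000,000 that is $13,320,000.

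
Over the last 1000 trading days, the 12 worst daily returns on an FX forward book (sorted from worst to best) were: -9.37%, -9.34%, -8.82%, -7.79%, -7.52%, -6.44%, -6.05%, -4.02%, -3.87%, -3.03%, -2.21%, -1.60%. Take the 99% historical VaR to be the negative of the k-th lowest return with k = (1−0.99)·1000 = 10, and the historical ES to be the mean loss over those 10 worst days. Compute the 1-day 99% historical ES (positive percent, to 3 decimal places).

The 10 worst returns sum to -66.25%.
ES = −(-66.25%) / 10 = 6.625%.

6.625%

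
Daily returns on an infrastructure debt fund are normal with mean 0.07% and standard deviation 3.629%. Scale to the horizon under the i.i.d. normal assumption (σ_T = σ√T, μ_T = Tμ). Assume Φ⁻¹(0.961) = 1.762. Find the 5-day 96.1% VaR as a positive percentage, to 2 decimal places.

13.95%

σ_{5d} = 3.629% × √5 = 8.115%; μ_{5d} = 5 × 0.07% = 0.350%.
VaR = −(0.350%) + 1.762 × 8.115% = 13.949%.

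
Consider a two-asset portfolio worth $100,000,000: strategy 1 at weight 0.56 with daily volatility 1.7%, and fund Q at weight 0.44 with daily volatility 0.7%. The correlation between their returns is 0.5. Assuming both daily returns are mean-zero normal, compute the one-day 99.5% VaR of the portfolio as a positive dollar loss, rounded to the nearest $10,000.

σ_p² = 0.56²·1.7² + 0.44²·0.7² + 2·0.5·0.56·0.44·1.7·0.7 = 1.2944 (%²).
σ_p = √1.2944 = 1.138%.
At 99.5%, z = 2.576.
VaR = 2.576 × 1.138% = 2.931%; on $100,000,000 that is $2,931,000.

$2,930,000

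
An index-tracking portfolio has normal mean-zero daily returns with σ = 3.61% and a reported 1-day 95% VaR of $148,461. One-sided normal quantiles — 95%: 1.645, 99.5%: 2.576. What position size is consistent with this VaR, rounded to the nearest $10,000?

$2,500,000

VaR as a fraction of value: z·σ = 1.645 × 3.61% = 5.93845%.
Position = $148,461 / 0.0593845 = $2,499,996.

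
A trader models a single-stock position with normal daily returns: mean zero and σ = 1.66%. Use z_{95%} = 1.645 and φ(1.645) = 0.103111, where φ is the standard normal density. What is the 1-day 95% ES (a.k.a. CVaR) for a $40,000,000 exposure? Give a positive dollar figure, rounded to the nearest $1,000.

Tail multiplier: φ(z)/(1−α) = 0.103111 / 0.05 = 2.062.
ES = 1.66% × 2.062 = 3.423%.
On $40,000,000: 0.03423 × $40,000,000 = $1,369,200.

$1,369,000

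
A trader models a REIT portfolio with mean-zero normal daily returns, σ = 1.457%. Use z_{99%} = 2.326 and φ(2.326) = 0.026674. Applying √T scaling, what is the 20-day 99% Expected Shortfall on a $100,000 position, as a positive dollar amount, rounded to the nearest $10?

$17,380

σ_{20d} = 1.457% × √20 = 6.516%.
ES multiplier = φ(z)/(1−α) = 0.026674/0.01 = 2.667.
ES = 6.516% × 2.667 = 17.378%; on $100,000: $17,378.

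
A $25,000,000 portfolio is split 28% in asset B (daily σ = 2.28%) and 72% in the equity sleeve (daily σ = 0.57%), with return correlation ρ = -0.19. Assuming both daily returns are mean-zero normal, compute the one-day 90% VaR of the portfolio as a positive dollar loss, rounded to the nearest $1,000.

σ_p² = 0.28²·2.28² + 0.72²·0.57² + 2·-0.19·0.28·0.72·2.28·0.57 = 0.4764 (%²).
σ_p = √0.4764 = 0.690%.
At 90%, z = 1.282.
VaR = 1.282 × 0.690% = 0.885%; on $25,000,000 that is $221,250.

$221,000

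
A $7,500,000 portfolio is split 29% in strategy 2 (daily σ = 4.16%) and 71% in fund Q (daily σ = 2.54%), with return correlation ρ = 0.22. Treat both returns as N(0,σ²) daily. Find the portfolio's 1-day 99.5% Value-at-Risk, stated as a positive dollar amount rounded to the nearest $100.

$459,800

σ_p² = 0.29²·4.16² + 0.71²·2.54² + 2·0.22·0.29·0.71·4.16·2.54 = 5.6649 (%²).
σ_p = √5.6649 = 2.380%.
At 99.5%, z = 2.576.
VaR = 2.576 × 2.380% = 6.131%; on $7,500,000 that is $459,825.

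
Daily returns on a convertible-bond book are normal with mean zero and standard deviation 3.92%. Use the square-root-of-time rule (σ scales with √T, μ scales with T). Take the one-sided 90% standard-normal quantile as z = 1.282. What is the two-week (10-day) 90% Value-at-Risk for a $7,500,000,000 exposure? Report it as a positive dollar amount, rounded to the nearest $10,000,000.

$1,190,000,000

σ_{10d} = 3.92% × √10 = 12.396%.
VaR = 1.282 × 12.396% = 15.892%.
On $7,500,000,000: 0.15892 × $7,500,000,000 = $1,191,900,000.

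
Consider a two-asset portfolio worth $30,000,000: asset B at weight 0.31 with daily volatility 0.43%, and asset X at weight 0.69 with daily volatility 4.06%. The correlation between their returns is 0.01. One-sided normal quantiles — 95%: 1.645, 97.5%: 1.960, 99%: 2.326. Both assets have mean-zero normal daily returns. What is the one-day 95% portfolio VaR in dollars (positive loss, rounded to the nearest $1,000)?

σ_p² = 0.31²·0.43² + 0.69²·4.06² + 2·0.01·0.31·0.69·0.43·4.06 = 7.8731 (%²).
σ_p = √7.8731 = 2.806%.
VaR = 1.645 × 2.806% = 4.616%; on $30,000,000 that is $1,384,800.

$1,385,000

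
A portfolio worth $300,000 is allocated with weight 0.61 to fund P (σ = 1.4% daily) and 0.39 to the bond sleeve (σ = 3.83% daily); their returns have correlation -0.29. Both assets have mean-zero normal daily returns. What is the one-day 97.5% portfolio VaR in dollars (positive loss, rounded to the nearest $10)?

$8,760

σ_p² = 0.61²·1.4² + 0.39²·3.83² + 2·-0.29·0.61·0.39·1.4·3.83 = 2.2206 (%²).
σ_p = √2.2206 = 1.490%.
At 97.5%, z = 1.960.
VaR = 1.960 × 1.490% = 2.920%; on $300,000 that is $8,760.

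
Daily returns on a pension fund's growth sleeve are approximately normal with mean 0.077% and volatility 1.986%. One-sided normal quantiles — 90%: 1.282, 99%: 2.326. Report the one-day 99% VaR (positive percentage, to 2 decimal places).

VaR = −μ + z·σ = −(0.077%) + 2.326 × 1.986% = 4.542%.

4.54%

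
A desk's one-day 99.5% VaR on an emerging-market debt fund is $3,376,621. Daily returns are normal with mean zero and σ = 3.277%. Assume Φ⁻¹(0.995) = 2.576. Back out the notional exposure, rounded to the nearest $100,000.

VaR as a fraction of value: z·σ = 2.576 × 3.277% = 8.44155%.
Position = $3,376,621 / 0.0844155 = $40,000,002.

$40,000,000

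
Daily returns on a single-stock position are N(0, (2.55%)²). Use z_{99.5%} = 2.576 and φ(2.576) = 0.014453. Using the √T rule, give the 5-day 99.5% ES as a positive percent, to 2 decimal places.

16.48%

σ_{5d} = 2.55% × √5 = 5.702%.
ES multiplier = φ(z)/(1−α) = 0.014453/0.005 = 2.891.
ES = 5.702% × 2.891 = 16.484%.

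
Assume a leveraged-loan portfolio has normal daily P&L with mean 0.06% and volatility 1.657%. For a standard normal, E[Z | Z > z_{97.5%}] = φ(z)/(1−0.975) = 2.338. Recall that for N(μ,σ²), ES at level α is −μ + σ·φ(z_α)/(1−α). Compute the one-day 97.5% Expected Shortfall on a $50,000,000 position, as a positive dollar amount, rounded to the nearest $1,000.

ES = −(0.06%) + 1.657% × 2.338 = 3.814%.
On $50,000,000: 0.03814 × $50,000,000 = $1,907,000.

$1,907,000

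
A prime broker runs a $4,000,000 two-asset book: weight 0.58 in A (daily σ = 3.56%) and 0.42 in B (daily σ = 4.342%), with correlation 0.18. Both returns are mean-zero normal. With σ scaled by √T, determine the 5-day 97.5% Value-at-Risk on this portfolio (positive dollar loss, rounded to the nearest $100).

σ_p = √(0.58²·3.56² + 0.42²·4.342² + 2·0.18·0.58·0.42·3.56·4.342) = 2.991%.
σ_{5d} = 2.991% × √5 = 6.688%.
z(97.5%) = 1.960.
VaR = 1.960 × 6.688% = 13.108%; on $4,000,000 that is $524,320.

$524,300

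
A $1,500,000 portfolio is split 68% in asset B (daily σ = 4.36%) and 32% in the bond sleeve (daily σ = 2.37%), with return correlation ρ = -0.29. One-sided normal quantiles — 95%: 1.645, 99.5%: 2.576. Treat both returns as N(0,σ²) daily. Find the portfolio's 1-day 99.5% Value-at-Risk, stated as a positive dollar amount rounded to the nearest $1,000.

$110,000

σ_p² = 0.68²·4.36² + 0.32²·2.37² + 2·-0.29·0.68·0.32·4.36·2.37 = 8.0611 (%²).
σ_p = √8.0611 = 2.839%.
VaR = 2.576 × 2.839% = 7.313%; on $1,500,000 that is $109,695.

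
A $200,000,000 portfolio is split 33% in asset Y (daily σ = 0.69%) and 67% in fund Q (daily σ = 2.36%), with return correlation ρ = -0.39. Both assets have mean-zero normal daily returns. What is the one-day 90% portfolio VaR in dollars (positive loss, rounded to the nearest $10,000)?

$3,860,000

σ_p² = 0.33²·0.69² + 0.67²·2.36² + 2·-0.39·0.33·0.67·0.69·2.36 = 2.2712 (%²).
σ_p = √2.2712 = 1.507%.
At 90%, z = 1.282.
VaR = 1.282 × 1.507% = 1.932%; on $200,000,000 that is $3,864,000.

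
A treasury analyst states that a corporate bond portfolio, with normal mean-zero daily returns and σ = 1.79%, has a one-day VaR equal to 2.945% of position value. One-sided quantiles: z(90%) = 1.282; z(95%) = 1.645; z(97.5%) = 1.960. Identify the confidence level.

Implied z = VaR/σ = 2.945 / 1.79 = 1.645.
This matches z(95%) = 1.645.

95%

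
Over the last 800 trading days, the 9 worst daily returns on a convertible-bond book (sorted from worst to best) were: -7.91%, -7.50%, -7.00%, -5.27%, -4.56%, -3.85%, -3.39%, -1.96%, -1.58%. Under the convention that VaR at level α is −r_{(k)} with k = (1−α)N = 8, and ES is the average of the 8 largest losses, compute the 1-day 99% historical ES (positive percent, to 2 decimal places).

The 8 worst returns sum to -41.44%.
ES = −(-41.44%) / 8 = 5.18%.

5.18%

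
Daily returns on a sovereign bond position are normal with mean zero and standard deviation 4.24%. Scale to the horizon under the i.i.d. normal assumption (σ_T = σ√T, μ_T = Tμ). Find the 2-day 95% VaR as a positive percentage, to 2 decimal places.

9.86%

At 95%, z = 1.645.
σ_{2d} = 4.24% × √2 = 5.996%.
VaR = 1.645 × 5.996% = 9.863%.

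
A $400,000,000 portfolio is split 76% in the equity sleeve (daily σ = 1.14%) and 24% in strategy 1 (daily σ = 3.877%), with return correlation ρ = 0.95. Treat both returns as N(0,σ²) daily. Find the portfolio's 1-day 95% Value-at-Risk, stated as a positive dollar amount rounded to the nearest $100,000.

$11,700,000

σ_p² = 0.76²·1.14² + 0.24²·3.877² + 2·0.95·0.76·0.24·1.14·3.877 = 3.1482 (%²).
σ_p = √3.1482 = 1.774%.
At 95%, z = 1.645.
VaR = 1.645 × 1.774% = 2.918%; on $400,000,000 that is $11,672,000.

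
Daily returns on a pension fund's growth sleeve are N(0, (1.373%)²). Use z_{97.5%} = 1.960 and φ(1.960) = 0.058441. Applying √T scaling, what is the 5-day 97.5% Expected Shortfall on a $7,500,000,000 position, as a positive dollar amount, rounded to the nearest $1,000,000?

σ_{5d} = 1.373% × √5 = 3.070%.
ES multiplier = φ(z)/(1−α) = 0.058441/0.025 = 2.338.
ES = 3.070% × 2.338 = 7.178%; on $7,500,000,000: $538,350,000.

$538,000,000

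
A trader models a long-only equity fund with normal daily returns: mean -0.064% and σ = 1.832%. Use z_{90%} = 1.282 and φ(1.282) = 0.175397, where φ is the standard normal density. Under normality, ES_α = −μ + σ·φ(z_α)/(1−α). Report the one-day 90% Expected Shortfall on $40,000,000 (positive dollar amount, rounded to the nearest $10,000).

Tail multiplier: φ(z)/(1−α) = 0.175397 / 0.1 = 1.754.
ES = −(-0.064%) + 1.832% × 1.754 = 3.277%.
On $40,000,000: 0.03277 × $40,000,000 = $1,310,800.

$1,310,000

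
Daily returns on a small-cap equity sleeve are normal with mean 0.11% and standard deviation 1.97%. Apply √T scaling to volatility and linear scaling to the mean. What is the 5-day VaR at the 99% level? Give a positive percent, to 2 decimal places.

At 99%, z = 2.326.
σ_{5d} = 1.97% × √5 = 4.405%; μ_{5d} = 5 × 0.11% = 0.550%.
VaR = −(0.550%) + 2.326 × 4.405% = 9.696%.

9.70%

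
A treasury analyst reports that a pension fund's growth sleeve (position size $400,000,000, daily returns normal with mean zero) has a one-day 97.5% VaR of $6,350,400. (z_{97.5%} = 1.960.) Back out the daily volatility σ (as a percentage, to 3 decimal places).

VaR as a fraction: $6,350,400 / $400,000,000 = 1.588%.
σ = VaR / z = 1.588% / 1.960 = 0.810%.

0.810%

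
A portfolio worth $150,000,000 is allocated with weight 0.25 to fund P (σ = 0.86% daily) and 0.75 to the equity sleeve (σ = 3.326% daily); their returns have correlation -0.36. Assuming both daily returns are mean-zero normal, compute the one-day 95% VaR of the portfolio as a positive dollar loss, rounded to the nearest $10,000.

$5,980,000

σ_p² = 0.25²·0.86² + 0.75²·3.326² + 2·-0.36·0.25·0.75·0.86·3.326 = 5.8826 (%²).
σ_p = √5.8826 = 2.425%.
At 95%, z = 1.645.
VaR = 1.645 × 2.425% = 3.989%; on $150,000,000 that is $5,983,500.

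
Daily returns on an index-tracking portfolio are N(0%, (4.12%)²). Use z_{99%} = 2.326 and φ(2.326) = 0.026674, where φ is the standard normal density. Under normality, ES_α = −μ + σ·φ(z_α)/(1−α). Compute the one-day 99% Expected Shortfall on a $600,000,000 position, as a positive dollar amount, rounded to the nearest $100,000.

$65,900,000

Tail multiplier: φ(z)/(1−α) = 0.026674 / 0.01 = 2.667.
ES = 4.12% × 2.667 = 10.988%.
On $600,000,000: 0.10988 × $600,000,000 = $65,928,000.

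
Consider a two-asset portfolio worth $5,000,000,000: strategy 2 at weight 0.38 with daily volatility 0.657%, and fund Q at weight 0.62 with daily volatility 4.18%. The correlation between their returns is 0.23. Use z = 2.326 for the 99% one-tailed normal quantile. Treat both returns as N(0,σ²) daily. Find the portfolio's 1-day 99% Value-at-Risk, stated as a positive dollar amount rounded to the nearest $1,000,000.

σ_p² = 0.38²·0.657² + 0.62²·4.18² + 2·0.23·0.38·0.62·0.657·4.18 = 7.0763 (%²).
σ_p = √7.0763 = 2.660%.
VaR = 2.326 × 2.660% = 6.187%; on $5,000,000,000 that is $309,350,000.

$309,000,000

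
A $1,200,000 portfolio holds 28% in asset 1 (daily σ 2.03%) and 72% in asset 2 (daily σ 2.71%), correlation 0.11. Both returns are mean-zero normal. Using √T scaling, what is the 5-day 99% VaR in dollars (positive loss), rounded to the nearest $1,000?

$131,000

σ_p = √(0.28²·2.03² + 0.72²·2.71² + 2·0.11·0.28·0.72·2.03·2.71) = 2.091%.
σ_{5d} = 2.091% × √5 = 4.676%.
z(99%) = 2.326.
VaR = 2.326 × 4.676% = 10.876%; on $1,200,000 that is $130,512.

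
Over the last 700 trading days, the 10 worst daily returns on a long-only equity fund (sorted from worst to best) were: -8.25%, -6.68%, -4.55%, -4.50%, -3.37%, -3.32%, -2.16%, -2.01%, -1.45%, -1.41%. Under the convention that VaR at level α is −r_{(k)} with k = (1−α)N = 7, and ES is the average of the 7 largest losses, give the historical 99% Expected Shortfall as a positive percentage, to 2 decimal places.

4.69%

The 7 worst returns sum to -32.83%.
ES = −(-32.83%) / 7 = 4.69%.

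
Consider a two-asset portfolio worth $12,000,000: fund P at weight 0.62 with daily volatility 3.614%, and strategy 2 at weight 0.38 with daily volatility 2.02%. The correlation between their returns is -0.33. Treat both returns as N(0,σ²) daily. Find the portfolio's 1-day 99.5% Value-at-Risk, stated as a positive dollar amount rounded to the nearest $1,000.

$654,000

σ_p² = 0.62²·3.614² + 0.38²·2.02² + 2·-0.33·0.62·0.38·3.614·2.02 = 4.4747 (%²).
σ_p = √4.4747 = 2.115%.
At 99.5%, z = 2.576.
VaR = 2.576 × 2.115% = 5.448%; on $12,000,000 that is $653,760.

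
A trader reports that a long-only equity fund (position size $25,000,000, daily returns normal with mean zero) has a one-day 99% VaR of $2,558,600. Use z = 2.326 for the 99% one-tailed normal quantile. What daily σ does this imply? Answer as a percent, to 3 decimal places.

VaR as a fraction: $2,558,600 / $25,000,000 = 10.234%.
σ = VaR / z = 10.234% / 2.326 = 4.400%.

4.400%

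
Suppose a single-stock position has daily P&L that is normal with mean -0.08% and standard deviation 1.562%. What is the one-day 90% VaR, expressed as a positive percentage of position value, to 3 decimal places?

2.082%

At 90% one-sided, z = 1.282.
VaR = −μ + z·σ = −(-0.08%) + 1.282 × 1.562% = 2.082%.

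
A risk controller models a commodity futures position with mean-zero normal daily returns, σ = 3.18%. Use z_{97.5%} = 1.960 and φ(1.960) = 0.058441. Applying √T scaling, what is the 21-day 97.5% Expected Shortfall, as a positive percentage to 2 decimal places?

σ_{21d} = 3.18% × √21 = 14.573%.
ES multiplier = φ(z)/(1−α) = 0.058441/0.025 = 2.338.
ES = 14.573% × 2.338 = 34.072%.

34.07%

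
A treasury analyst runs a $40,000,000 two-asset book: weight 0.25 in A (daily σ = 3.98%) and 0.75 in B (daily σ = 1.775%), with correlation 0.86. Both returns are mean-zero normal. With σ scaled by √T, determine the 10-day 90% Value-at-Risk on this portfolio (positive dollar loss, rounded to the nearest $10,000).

$3,640,000

σ_p = √(0.25²·3.98² + 0.75²·1.775² + 2·0.86·0.25·0.75·3.98·1.775) = 2.245%.
σ_{10d} = 2.245% × √10 = 7.099%.
z(90%) = 1.282.
VaR = 1.282 × 7.099% = 9.101%; on $40,000,000 that is $3,640,400.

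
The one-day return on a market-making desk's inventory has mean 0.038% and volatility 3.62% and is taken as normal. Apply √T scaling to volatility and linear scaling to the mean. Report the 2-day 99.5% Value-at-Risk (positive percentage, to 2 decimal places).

At 99.5%, z = 2.576.
σ_{2d} = 3.62% × √2 = 5.119%; μ_{2d} = 2 × 0.038% = 0.076%.
VaR = −(0.076%) + 2.576 × 5.119% = 13.111%.

13.11%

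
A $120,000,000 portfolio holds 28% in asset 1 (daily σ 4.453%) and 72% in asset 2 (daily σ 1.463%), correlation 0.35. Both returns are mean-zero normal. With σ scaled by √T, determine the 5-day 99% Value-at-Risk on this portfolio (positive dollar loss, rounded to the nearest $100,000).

σ_p = √(0.28²·4.453² + 0.72²·1.463² + 2·0.35·0.28·0.72·4.453·1.463) = 1.893%.
σ_{5d} = 1.893% × √5 = 4.233%.
z(99%) = 2.326.
VaR = 2.326 × 4.233% = 9.846%; on $120,000,000 that is $11,815,200.

$11,800,000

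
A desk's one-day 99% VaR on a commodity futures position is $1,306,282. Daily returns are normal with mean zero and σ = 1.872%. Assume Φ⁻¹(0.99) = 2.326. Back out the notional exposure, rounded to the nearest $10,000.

VaR as a fraction of value: z·σ = 2.326 × 1.872% = 4.35427%.
Position = $1,306,282 / 0.0435427 = $30,000,009.

$30,000,000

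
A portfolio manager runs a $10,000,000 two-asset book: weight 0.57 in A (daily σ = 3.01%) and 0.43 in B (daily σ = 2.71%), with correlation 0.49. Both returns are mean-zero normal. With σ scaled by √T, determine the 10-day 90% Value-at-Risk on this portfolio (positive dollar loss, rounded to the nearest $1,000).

σ_p = √(0.57²·3.01² + 0.43²·2.71² + 2·0.49·0.57·0.43·3.01·2.71) = 2.502%.
σ_{10d} = 2.502% × √10 = 7.912%.
z(90%) = 1.282.
VaR = 1.282 × 7.912% = 10.143%; on $10,000,000 that is $1,014,300.

$1,014,000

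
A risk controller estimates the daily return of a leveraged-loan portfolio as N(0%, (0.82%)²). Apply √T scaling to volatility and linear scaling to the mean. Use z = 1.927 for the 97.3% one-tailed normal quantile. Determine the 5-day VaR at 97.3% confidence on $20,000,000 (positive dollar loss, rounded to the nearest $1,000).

σ_{5d} = 0.82% × √5 = 1.834%.
VaR = 1.927 × 1.834% = 3.534%.
On $20,000,000: 0.03534 × $20,000,000 = $706,800.

$707,000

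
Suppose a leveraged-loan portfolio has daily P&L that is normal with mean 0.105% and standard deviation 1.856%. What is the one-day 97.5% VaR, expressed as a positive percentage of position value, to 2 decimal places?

3.53%

At 97.5% one-sided, z = 1.960.
VaR = −μ + z·σ = −(0.105%) + 1.960 × 1.856% = 3.533%.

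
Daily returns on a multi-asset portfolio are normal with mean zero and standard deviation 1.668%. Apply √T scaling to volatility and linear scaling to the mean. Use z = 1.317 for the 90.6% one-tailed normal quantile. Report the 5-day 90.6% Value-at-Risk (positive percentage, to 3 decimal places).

σ_{5d} = 1.668% × √5 = 3.730%.
VaR = 1.317 × 3.730% = 4.912%.

4.912%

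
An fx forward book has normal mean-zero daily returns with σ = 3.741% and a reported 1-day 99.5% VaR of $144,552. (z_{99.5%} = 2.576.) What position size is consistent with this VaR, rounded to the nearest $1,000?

$1,500,000

VaR as a fraction of value: z·σ = 2.576 × 3.741% = 9.63682%.
Position = $144,552 / 0.0963682 = $1,499,998.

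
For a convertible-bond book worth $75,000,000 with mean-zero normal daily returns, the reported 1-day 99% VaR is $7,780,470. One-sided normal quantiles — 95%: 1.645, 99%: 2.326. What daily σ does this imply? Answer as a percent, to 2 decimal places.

4.46%

VaR as a fraction: $7,780,470 / $75,000,000 = 10.374%.
σ = VaR / z = 10.374% / 2.326 = 4.460%.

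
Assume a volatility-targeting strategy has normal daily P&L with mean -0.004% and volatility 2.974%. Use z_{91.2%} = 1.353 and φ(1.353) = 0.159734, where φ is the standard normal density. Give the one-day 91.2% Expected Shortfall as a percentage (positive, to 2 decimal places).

5.40%

Tail multiplier: φ(z)/(1−α) = 0.159734 / 0.088 = 1.815.
ES = −(-0.004%) + 2.974% × 1.815 = 5.402%.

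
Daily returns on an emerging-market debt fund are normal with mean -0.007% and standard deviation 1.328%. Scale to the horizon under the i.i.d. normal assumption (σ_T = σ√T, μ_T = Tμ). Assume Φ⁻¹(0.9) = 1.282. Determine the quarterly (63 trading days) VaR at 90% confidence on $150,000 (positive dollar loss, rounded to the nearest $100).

σ_{63d} = 1.328% × √63 = 10.541%; μ_{63d} = 63 × -0.007% = -0.441%.
VaR = −(-0.441%) + 1.282 × 10.541% = 13.955%.
On $150,000: 0.13955 × $150,000 = $20,932.

$20,900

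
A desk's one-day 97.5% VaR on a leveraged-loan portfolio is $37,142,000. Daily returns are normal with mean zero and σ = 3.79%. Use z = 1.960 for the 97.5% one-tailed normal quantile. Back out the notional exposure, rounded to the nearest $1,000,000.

VaR as a fraction of value: z·σ = 1.960 × 3.79% = 7.4284%.
Position = $37,142,000 / 0.074284 = $500,000,000.

$500,000,000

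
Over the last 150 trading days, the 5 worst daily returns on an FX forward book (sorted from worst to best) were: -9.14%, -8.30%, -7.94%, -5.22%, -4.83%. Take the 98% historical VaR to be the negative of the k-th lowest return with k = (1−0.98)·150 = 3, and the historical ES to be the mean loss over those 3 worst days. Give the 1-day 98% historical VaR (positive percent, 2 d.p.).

7.94%

k = 3; the 3rd lowest return is -7.94%, so VaR = 7.94%.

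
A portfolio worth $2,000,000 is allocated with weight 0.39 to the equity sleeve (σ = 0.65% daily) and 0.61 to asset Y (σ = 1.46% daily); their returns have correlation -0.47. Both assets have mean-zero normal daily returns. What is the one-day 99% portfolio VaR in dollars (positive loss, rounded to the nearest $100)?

σ_p² = 0.39²·0.65² + 0.61²·1.46² + 2·-0.47·0.39·0.61·0.65·1.46 = 0.6452 (%²).
σ_p = √0.6452 = 0.803%.
At 99%, z = 2.326.
VaR = 2.326 × 0.803% = 1.868%; on $2,000,000 that is $37,360.

$37,400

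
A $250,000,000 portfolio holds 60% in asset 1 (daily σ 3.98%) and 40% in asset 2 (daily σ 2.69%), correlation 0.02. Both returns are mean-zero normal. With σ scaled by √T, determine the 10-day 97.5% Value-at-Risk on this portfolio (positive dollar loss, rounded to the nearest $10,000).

$40,890,000

σ_p = √(0.6²·3.98² + 0.4²·2.69² + 2·0.02·0.6·0.4·3.98·2.69) = 2.639%.
σ_{10d} = 2.639% × √10 = 8.345%.
z(97.5%) = 1.960.
VaR = 1.960 × 8.345% = 16.356%; on $250,000,000 that is $40,890,000.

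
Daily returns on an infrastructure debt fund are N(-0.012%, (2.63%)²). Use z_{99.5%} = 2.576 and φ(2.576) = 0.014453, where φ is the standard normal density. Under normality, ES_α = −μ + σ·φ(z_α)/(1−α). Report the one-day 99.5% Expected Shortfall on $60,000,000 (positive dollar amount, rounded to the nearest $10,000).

Tail multiplier: φ(z)/(1−α) = 0.014453 / 0.005 = 2.891.
ES = −(-0.012%) + 2.63% × 2.891 = 7.615%.
On $60,000,000: 0.07615 × $60,000,000 = $4,569,000.

$4,570,000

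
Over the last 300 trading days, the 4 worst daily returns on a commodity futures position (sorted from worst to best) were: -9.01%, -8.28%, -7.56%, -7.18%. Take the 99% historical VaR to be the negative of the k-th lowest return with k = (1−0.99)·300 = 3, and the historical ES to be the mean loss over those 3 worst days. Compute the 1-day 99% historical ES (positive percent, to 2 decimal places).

8.28%

The 3 worst returns sum to -24.85%.
ES = −(-24.85%) / 3 = 8.2833…% ≈ 8.28%.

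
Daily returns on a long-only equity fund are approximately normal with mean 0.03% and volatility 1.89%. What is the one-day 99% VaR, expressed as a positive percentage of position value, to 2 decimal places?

At 99% one-sided, z = 2.326.
VaR = −μ + z·σ = −(0.03%) + 2.326 × 1.89% = 4.366%.

4.37%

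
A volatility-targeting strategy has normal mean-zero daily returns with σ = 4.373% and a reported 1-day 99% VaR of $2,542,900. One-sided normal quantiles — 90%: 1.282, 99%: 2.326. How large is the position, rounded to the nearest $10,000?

VaR as a fraction of value: z·σ = 2.326 × 4.373% = 10.1716%.
Position = $2,542,900 / 0.101716 = $25,000,005.

$25,000,000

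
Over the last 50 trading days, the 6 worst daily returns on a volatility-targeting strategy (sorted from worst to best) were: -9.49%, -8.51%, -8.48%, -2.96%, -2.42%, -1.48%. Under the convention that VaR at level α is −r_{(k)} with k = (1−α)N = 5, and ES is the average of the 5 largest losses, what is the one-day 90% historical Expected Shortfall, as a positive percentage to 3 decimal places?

The 5 worst returns sum to -31.86%.
ES = −(-31.86%) / 5 = 6.372%.

6.372%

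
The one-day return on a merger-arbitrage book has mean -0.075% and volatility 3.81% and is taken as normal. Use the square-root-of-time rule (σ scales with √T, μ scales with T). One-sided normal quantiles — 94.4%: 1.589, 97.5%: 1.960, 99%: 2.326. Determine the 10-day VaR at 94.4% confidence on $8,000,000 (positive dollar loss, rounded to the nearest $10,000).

σ_{10d} = 3.81% × √10 = 12.048%; μ_{10d} = 10 × -0.075% = -0.750%.
VaR = −(-0.750%) + 1.589 × 12.048% = 19.894%.
On $8,000,000: 0.19894 × $8,000,000 = $1,591,520.

$1,590,000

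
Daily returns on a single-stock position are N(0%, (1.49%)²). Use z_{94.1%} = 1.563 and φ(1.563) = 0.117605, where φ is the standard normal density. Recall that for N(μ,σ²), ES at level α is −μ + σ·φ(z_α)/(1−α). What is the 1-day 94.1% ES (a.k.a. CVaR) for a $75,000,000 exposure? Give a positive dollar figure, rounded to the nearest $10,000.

Tail multiplier: φ(z)/(1−α) = 0.117605 / 0.059 = 1.993.
ES = 1.49% × 1.993 = 2.970%.
On $75,000,000: 0.02970 × $75,000,000 = $2,227,500.

$2,230,000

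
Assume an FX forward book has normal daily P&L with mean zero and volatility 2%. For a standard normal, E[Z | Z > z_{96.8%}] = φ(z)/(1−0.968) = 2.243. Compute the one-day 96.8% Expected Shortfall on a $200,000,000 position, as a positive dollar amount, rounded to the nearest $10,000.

$8,970,000

ES = 2% × 2.243 = 4.486%.
On $200,000,000: 0.04486 × $200,000,000 = $8,972,000.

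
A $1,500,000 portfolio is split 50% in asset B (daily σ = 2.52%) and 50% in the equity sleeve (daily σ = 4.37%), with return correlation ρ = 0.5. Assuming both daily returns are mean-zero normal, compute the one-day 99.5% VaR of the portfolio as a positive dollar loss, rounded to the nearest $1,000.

σ_p² = 0.5²·2.52² + 0.5²·4.37² + 2·0.5·0.5·0.5·2.52·4.37 = 9.1149 (%²).
σ_p = √9.1149 = 3.019%.
At 99.5%, z = 2.576.
VaR = 2.576 × 3.019% = 7.777%; on $1,500,000 that is $116,655.

$117,000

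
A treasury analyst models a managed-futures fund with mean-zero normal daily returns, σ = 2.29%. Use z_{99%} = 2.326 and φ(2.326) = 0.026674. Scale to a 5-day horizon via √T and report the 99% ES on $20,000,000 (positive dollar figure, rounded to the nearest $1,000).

$2,732,000

σ_{5d} = 2.29% × √5 = 5.121%.
ES multiplier = φ(z)/(1−α) = 0.026674/0.01 = 2.667.
ES = 5.121% × 2.667 = 13.658%; on $20,000,000: $2,731,600.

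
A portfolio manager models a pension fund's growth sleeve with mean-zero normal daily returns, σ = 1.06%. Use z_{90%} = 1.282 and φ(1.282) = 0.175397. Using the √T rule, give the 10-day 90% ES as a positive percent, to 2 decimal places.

5.88%

σ_{10d} = 1.06% × √10 = 3.352%.
ES multiplier = φ(z)/(1−α) = 0.175397/0.1 = 1.754.
ES = 3.352% × 1.754 = 5.879%.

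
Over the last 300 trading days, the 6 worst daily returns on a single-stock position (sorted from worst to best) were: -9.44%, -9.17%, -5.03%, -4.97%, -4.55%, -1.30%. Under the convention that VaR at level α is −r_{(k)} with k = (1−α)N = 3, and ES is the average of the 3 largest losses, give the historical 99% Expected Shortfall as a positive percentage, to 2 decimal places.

The 3 worst returns sum to -23.64%.
ES = −(-23.64%) / 3 = 7.88%.

7.88%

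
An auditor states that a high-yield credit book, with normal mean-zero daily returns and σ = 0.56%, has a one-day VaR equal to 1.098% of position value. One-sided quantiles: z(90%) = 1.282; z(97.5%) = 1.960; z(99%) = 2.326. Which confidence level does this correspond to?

97.5%

Implied z = VaR/σ = 1.098 / 0.56 = 1.961.
This matches z(97.5%) = 1.960.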